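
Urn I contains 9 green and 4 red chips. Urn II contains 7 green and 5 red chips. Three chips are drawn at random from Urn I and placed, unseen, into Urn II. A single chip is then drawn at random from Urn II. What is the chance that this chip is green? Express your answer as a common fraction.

Condition on how many of the transferred chips are green (from Urn I: 9 green of 13; then Urn II has 15 total).
  0 green: C(9,0)C(4,3)/C(13,3) = 2/143; then P = 7/15
  1 green: C(9,1)C(4,2)/C(13,3) = 27/143; then P = 8/15
  2 green: C(9,2)C(4,1)/C(13,3) = 72/143; then P = 9/15
  3 green: C(9,3)C(4,0)/C(13,3) = 42/143; then P = 10/15
P(green from Urn II) = 118/195 ≈ 0.6051.

118/195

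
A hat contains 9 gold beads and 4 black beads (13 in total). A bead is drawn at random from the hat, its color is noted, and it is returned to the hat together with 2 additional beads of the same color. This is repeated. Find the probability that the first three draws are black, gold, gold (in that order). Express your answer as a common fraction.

132/1105

Track the composition after each reinforcement of +2.
P = (4/13) · (9/15) · (11/17) = 132/1105 ≈ 0.1195.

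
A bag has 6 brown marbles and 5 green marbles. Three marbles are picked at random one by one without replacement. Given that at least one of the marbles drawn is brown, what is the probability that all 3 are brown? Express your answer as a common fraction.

4/31

P(all 3 brown) = C(6,3)/C(11,3) = 4/33; P(at least one brown) = 1 − C(5,3)/C(11,3) = 31/33.
Since 'all 3 brown' ⊆ 'at least one brown', P(all 3 | at least one) = 4/33 / 31/33 = 4/31 ≈ 0.1290.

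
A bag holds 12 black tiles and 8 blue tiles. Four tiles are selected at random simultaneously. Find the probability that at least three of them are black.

451/969

Sum the hypergeometric tail for j = 3,…,4 black tiles.
Favorable = C(12,3)·C(8,1) + C(12,4)·C(8,0) = 2255; total = C(20,4) = 4845.
P = 2255/4845 = 451/969 ≈ 0.4654.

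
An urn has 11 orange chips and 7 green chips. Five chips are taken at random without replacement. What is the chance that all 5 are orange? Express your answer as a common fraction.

Unordered draws without replacement: count favorable combinations over C(18,5).
Favorable = C(11,5) · C(7,0) = 462; total = C(18,5) = 8568.
P = 462/8568 = 11/204 ≈ 0.0539.

11/204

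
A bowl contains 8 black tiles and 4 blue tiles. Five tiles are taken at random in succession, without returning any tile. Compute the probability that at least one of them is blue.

Use the complement: P(at least one blue) = 1 − P(no blue).
P(none) = C(8,5)/C(12,5) = 56/792.
So P = 1 − 56/792 = 92/99 ≈ 0.9293.

92/99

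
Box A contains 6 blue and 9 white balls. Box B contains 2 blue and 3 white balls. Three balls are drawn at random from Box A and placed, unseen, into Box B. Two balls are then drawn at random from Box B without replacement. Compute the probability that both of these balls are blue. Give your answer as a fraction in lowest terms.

67/490

Condition on how many of the transferred balls are blue (from Box A: 6 blue of 15; then Box B has 8 total).
  0 blue: C(6,0)C(9,3)/C(15,3) = 12/65; then P = C(2,2)/C(8,2) = 1/28
  1 blue: C(6,1)C(9,2)/C(15,3) = 216/455; then P = C(3,2)/C(8,2) = 3/28
  2 blue: C(6,2)C(9,1)/C(15,3) = 27/91; then P = C(4,2)/C(8,2) = 3/14
  3 blue: C(6,3)C(9,0)/C(15,3) = 4/91; then P = C(5,2)/C(8,2) = 5/14
P(both blue) = 67/490 ≈ 0.1367.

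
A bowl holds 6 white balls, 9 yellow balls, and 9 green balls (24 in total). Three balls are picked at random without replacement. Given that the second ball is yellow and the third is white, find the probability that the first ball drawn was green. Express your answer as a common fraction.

9/22

P(first=green and the second ball is yellow and the third is white) = (9/24)·(9/23)·(6/22) = 81/2024.
P(E) = Σ over first color = 45/2024 + 9/253 + 81/2024 = 9/92.
By Bayes, P(first=green | E) = 81/2024 / 9/92 = 9/22 ≈ 0.4091.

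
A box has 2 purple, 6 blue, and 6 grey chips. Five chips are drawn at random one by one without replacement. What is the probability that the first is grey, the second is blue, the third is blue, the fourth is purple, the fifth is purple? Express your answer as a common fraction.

Multiply the conditional probability of each draw in order, without replacement, so each draw removes one from its color and from the total.
P = (6/14) · (6/13) · (5/12) · (2/11) · (1/10) = 3/2002 ≈ 0.0015.

3/2002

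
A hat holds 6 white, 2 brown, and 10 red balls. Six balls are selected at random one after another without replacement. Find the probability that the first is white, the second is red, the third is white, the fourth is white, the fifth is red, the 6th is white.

15/6188

Multiply the conditional probability of each draw in order, without replacement, so each draw removes one from its color and from the total.
P = (6/18) · (10/17) · (5/16) · (4/15) · (9/14) · (3/13) = 15/6188 ≈ 0.0024.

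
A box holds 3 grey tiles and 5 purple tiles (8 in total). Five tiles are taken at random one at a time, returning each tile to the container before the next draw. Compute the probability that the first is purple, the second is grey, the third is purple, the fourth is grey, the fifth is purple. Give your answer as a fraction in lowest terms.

1125/32768

Multiply the conditional probability of each draw in order, with replacement (the composition resets each draw).
P = (5/8) · (3/8) · (5/8) · (3/8) · (5/8) = 1125/32768 ≈ 0.0343.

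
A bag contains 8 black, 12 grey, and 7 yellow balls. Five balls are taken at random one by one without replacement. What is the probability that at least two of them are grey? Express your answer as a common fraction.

Sum the hypergeometric tail for j = 2,…,5 grey balls.
Favorable = C(12,2)·C(15,3) + C(12,3)·C(15,2) + C(12,4)·C(15,1) + C(12,5)·C(15,0) = 61347; total = C(27,5) = 80730.
P = 61347/80730 = 1573/2070 ≈ 0.7599.

1573/2070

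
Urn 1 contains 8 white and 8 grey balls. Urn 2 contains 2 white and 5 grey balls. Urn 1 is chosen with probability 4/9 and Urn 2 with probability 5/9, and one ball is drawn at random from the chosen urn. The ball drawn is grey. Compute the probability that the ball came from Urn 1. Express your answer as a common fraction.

P(grey | Urn 1) = 1/2; P(grey | Urn 2) = 5/7.
P(grey) = 4/9·1/2 + 5/9·5/7 = 13/21.
By Bayes' rule, P(Urn 1 | grey) = 2/9 / 13/21 = 14/39 ≈ 0.3590.

14/39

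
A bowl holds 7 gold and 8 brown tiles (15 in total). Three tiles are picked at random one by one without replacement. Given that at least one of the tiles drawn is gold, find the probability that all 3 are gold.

P(all 3 gold) = C(7,3)/C(15,3) = 1/13; P(at least one gold) = 1 − C(8,3)/C(15,3) = 57/65.
Since 'all 3 gold' ⊆ 'at least one gold', P(all 3 | at least one) = 1/13 / 57/65 = 5/57 ≈ 0.0877.

5/57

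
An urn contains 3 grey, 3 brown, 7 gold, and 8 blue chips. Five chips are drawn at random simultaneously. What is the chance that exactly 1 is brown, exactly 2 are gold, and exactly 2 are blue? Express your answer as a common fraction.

Unordered draws without replacement: count favorable combinations over C(21,5).
Favorable = C(3,0) · C(3,1) · C(7,2) · C(8,2) = 1764; total = C(21,5) = 20349.
P = 1764/20349 = 28/323 ≈ 0.0867.

28/323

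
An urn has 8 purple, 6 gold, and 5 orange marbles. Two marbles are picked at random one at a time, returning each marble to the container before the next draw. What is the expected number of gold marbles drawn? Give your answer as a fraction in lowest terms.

By linearity of expectation, E[X] = Σ P(draw i is gold); each independent draw has P(gold) = 6/19.
E[X] = 2 · 6/19 = 12/19 ≈ 0.6316.

12/19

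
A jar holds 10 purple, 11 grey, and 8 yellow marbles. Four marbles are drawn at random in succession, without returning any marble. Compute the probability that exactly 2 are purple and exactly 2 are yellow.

Unordered draws without replacement: count favorable combinations over C(29,4).
Favorable = C(10,2) · C(11,0) · C(8,2) = 1260; total = C(29,4) = 23751.
P = 1260/23751 = 20/377 ≈ 0.0531.

20/377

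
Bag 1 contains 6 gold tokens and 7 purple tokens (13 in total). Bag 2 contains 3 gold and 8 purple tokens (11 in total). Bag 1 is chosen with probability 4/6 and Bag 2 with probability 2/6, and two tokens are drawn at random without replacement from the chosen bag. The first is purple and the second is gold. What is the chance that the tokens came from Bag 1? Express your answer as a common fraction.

385/541

P(E | Bag 1) = 7/26; P(E | Bag 2) = 12/55.
P(E) = 2/3·7/26 + 1/3·12/55 = 541/2145.
By Bayes' rule, P(Bag 1 | E) = 7/39 / 541/2145 = 385/541 ≈ 0.7116.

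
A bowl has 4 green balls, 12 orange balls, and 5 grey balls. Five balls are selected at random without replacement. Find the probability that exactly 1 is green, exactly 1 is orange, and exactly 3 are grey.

Unordered draws without replacement: count favorable combinations over C(21,5).
Favorable = C(4,1) · C(12,1) · C(5,3) = 480; total = C(21,5) = 20349.
P = 480/20349 = 160/6783 ≈ 0.0236.

160/6783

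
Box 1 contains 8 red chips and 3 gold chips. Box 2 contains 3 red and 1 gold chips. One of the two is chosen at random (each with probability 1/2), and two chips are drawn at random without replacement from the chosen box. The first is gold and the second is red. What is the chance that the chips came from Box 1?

P(E | Box 1) = 12/55; P(E | Box 2) = 1/4.
P(E) = 1/2·12/55 + 1/2·1/4 = 103/440.
By Bayes' rule, P(Box 1 | E) = 6/55 / 103/440 = 48/103 ≈ 0.4660.

48/103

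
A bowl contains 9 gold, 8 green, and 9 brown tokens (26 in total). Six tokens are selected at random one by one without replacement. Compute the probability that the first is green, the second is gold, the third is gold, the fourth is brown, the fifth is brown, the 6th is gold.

Multiply the conditional probability of each draw in order, without replacement, so each draw removes one from its color and from the total.
P = (8/26) · (9/25) · (8/24) · (9/23) · (8/22) · (7/21) = 144/82225 ≈ 0.0018.

144/82225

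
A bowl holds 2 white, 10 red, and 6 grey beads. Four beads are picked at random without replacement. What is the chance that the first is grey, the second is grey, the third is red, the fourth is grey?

Multiply the conditional probability of each draw in order, without replacement, so each draw removes one from its color and from the total.
P = (6/18) · (5/17) · (10/16) · (4/15) = 5/306 ≈ 0.0163.

5/306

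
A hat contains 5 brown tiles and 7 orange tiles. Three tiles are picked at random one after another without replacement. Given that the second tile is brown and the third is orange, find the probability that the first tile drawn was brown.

P(first=brown and the second tile is brown and the third is orange) = (5/12)·(4/11)·(7/10) = 7/66.
P(E) = Σ over first color = 7/66 + 7/44 = 35/132.
By Bayes, P(first=brown | E) = 7/66 / 35/132 = 2/5 ≈ 0.4000.

2/5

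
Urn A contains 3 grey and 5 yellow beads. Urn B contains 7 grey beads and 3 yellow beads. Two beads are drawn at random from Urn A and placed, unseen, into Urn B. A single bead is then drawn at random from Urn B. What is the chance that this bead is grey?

Condition on how many of the transferred beads are grey (from Urn A: 3 grey of 8; then Urn B has 12 total).
  0 grey: C(3,0)C(5,2)/C(8,2) = 5/14; then P = 7/12
  1 grey: C(3,1)C(5,1)/C(8,2) = 15/28; then P = 8/12
  2 grey: C(3,2)C(5,0)/C(8,2) = 3/28; then P = 9/12
P(grey from Urn B) = 31/48 ≈ 0.6458.

31/48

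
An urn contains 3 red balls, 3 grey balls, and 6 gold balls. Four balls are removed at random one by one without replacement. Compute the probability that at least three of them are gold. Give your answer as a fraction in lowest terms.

Sum the hypergeometric tail for j = 3,…,4 gold balls.
Favorable = C(6,3)·C(6,1) + C(6,4)·C(6,0) = 135; total = C(12,4) = 495.
P = 135/495 = 3/11 ≈ 0.2727.

3/11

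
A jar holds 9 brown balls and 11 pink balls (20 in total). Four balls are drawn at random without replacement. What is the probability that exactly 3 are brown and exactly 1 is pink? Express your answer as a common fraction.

Unordered draws without replacement: count favorable combinations over C(20,4).
Favorable = C(9,3) · C(11,1) = 924; total = C(20,4) = 4845.
P = 924/4845 = 308/1615 ≈ 0.1907.

308/1615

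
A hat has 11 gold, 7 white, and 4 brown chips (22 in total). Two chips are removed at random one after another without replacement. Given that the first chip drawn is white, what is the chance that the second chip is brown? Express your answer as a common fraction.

4/21

After removing 1 white, the hat has 4 brown out of 21 remaining.
P(second is brown | given) = 4/21 ≈ 0.1905.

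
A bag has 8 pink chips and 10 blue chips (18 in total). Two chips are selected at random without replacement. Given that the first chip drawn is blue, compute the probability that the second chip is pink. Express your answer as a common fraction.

After removing 1 blue, the bag has 8 pink out of 17 remaining.
P(second is pink | given) = 8/17 ≈ 0.4706.

8/17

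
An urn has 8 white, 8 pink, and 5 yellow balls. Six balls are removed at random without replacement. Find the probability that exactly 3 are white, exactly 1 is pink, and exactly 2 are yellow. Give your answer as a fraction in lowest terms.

Unordered draws without replacement: count favorable combinations over C(21,6).
Favorable = C(8,3) · C(8,1) · C(5,2) = 4480; total = C(21,6) = 54264.
P = 4480/54264 = 80/969 ≈ 0.0826.

80/969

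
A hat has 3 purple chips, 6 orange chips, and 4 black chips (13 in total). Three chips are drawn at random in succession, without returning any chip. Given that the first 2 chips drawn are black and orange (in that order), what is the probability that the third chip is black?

After removing 1 orange, 1 black, the hat has 3 black out of 11 remaining.
P(third is black | given) = 3/11 ≈ 0.2727.

3/11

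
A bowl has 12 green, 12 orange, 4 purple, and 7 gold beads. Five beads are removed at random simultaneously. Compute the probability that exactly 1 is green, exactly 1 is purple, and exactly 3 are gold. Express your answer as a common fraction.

30/5797

Unordered draws without replacement: count favorable combinations over C(35,5).
Favorable = C(12,1) · C(12,0) · C(4,1) · C(7,3) = 1680; total = C(35,5) = 324632.
P = 1680/324632 = 30/5797 ≈ 0.0052.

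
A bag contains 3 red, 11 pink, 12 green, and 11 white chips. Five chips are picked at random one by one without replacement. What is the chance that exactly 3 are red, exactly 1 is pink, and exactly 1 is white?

Unordered draws without replacement: count favorable combinations over C(37,5).
Favorable = C(3,3) · C(11,1) · C(12,0) · C(11,1) = 121; total = C(37,5) = 435897.
P = 121/435897 = 11/39627 ≈ 0.0003.

11/39627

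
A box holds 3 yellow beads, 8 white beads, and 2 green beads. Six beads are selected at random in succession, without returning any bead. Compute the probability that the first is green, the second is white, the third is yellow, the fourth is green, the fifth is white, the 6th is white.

Multiply the conditional probability of each draw in order, without replacement, so each draw removes one from its color and from the total.
P = (2/13) · (8/12) · (3/11) · (1/10) · (7/9) · (6/8) = 7/4290 ≈ 0.0016.

7/4290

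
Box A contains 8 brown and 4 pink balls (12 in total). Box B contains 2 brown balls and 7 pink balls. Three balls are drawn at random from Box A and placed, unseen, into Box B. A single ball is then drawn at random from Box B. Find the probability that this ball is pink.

Condition on how many of the transferred balls are pink (from Box A: 4 pink of 12; then Box B has 12 total).
  0 pink: C(4,0)C(8,3)/C(12,3) = 14/55; then P = 7/12
  1 pink: C(4,1)C(8,2)/C(12,3) = 28/55; then P = 8/12
  2 pink: C(4,2)C(8,1)/C(12,3) = 12/55; then P = 9/12
  3 pink: C(4,3)C(8,0)/C(12,3) = 1/55; then P = 10/12
P(pink from Box B) = 2/3 ≈ 0.6667.

2/3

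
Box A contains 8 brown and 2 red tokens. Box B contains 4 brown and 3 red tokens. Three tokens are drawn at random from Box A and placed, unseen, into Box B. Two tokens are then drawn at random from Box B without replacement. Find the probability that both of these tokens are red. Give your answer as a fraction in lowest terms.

73/675

Condition on how many of the transferred tokens are red (from Box A: 2 red of 10; then Box B has 10 total).
  0 red: C(2,0)C(8,3)/C(10,3) = 7/15; then P = C(3,2)/C(10,2) = 1/15
  1 red: C(2,1)C(8,2)/C(10,3) = 7/15; then P = C(4,2)/C(10,2) = 2/15
  2 red: C(2,2)C(8,1)/C(10,3) = 1/15; then P = C(5,2)/C(10,2) = 2/9
P(both red) = 73/675 ≈ 0.1081.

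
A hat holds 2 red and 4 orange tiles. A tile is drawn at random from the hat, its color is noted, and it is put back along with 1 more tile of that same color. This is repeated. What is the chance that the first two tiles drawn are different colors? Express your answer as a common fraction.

8/21

Either orange then red, or red then orange; after the first draw the total is 7.
P = (4/6)·(2/7) + (2/6)·(4/7) = 8/21 ≈ 0.3810.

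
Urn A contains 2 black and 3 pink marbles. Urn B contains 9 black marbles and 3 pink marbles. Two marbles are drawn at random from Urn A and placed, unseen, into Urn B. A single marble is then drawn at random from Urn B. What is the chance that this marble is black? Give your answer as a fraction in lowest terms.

7/10

Condition on how many of the transferred marbles are black (from Urn A: 2 black of 5; then Urn B has 14 total).
  0 black: C(2,0)C(3,2)/C(5,2) = 3/10; then P = 9/14
  1 black: C(2,1)C(3,1)/C(5,2) = 3/5; then P = 10/14
  2 black: C(2,2)C(3,0)/C(5,2) = 1/10; then P = 11/14
P(black from Urn B) = 7/10 ≈ 0.7000.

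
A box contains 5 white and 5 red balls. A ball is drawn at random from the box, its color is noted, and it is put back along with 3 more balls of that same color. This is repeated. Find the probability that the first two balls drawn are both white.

4/13

After a white draw the box holds 8 white out of 13.
P = (5/10)·(8/13) = 4/13 ≈ 0.3077.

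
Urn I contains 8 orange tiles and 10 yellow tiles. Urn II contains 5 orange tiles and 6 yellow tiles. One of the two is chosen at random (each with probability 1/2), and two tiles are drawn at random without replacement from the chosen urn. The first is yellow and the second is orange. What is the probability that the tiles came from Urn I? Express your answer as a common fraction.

440/899

P(E | Urn I) = 40/153; P(E | Urn II) = 3/11.
P(E) = 1/2·40/153 + 1/2·3/11 = 899/3366.
By Bayes' rule, P(Urn I | E) = 20/153 / 899/3366 = 440/899 ≈ 0.4894.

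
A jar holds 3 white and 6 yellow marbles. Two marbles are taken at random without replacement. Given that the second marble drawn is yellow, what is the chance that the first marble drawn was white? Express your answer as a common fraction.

3/8

P(first=white and the second marble drawn is yellow) = (3/9)·(6/8) = 1/4.
P(the second marble drawn is yellow) = Σ over first color = 1/4 + 5/12 = 2/3.
By Bayes, P(first=white | the second marble drawn is yellow) = 1/4 / 2/3 = 3/8 ≈ 0.3750.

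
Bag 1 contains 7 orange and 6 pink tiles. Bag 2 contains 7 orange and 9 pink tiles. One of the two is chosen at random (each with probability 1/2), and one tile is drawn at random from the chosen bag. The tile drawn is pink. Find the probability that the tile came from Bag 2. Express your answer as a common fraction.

39/71

P(pink | Bag 1) = 6/13; P(pink | Bag 2) = 9/16.
P(pink) = 1/2·6/13 + 1/2·9/16 = 213/416.
By Bayes' rule, P(Bag 2 | pink) = 9/32 / 213/416 = 39/71 ≈ 0.5493.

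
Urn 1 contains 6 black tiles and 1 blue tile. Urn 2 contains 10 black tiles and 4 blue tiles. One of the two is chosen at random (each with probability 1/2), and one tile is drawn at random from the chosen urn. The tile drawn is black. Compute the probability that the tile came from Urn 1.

6/11

P(black | Urn 1) = 6/7; P(black | Urn 2) = 5/7.
P(black) = 1/2·6/7 + 1/2·5/7 = 11/14.
By Bayes' rule, P(Urn 1 | black) = 3/7 / 11/14 = 6/11 ≈ 0.5455.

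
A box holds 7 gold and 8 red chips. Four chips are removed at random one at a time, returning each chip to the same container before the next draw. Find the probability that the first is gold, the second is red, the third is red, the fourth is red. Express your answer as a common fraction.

Multiply the conditional probability of each draw in order, with replacement (the composition resets each draw).
P = (7/15) · (8/15) · (8/15) · (8/15) = 3584/50625 ≈ 0.0708.

3584/50625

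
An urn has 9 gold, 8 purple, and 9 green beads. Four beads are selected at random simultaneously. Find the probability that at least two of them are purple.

Sum the hypergeometric tail for j = 2,…,4 purple beads.
Favorable = C(8,2)·C(18,2) + C(8,3)·C(18,1) + C(8,4)·C(18,0) = 5362; total = C(26,4) = 14950.
P = 5362/14950 = 2681/7475 ≈ 0.3587.

2681/7475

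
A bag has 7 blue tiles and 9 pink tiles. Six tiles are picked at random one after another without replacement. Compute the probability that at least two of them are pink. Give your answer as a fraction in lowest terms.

Sum the hypergeometric tail for j = 2,…,6 pink tiles.
Favorable = C(9,2)·C(7,4) + C(9,3)·C(7,3) + C(9,4)·C(7,2) + C(9,5)·C(7,1) + C(9,6)·C(7,0) = 7812; total = C(16,6) = 8008.
P = 7812/8008 = 279/286 ≈ 0.9755.

279/286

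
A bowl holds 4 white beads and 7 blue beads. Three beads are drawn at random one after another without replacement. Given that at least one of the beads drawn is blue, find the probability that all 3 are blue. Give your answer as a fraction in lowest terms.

5/23

P(all 3 blue) = C(7,3)/C(11,3) = 7/33; P(at least one blue) = 1 − C(4,3)/C(11,3) = 161/165.
Since 'all 3 blue' ⊆ 'at least one blue', P(all 3 | at least one) = 7/33 / 161/165 = 5/23 ≈ 0.2174.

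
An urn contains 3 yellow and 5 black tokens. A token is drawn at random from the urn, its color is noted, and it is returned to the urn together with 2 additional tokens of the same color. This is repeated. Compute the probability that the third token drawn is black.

5/8

Sum over the four possibilities for the first two draws (black/not-black each), tracking how the black count and total change by +2 per draw.
P(third is black) = 5/8 ≈ 0.6250. (In a Pólya urn every draw has the same marginal probability 5/8.)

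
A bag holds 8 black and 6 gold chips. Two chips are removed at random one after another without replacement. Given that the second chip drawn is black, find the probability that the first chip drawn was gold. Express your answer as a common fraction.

6/13

P(first=gold and the second chip drawn is black) = (6/14)·(8/13) = 24/91.
P(the second chip drawn is black) = Σ over first color = 4/13 + 24/91 = 4/7.
By Bayes, P(first=gold | the second chip drawn is black) = 24/91 / 4/7 = 6/13 ≈ 0.4615.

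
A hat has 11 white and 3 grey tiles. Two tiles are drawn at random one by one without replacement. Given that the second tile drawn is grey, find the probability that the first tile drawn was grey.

P(first=grey and the second tile drawn is grey) = (3/14)·(2/13) = 3/91.
P(the second tile drawn is grey) = Σ over first color = 33/182 + 3/91 = 3/14.
By Bayes, P(first=grey | the second tile drawn is grey) = 3/91 / 3/14 = 2/13 ≈ 0.1538.

2/13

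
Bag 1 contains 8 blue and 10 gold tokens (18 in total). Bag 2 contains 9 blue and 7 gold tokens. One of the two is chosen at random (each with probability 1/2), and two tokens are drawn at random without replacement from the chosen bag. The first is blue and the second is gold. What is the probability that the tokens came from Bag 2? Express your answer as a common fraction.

P(E | Bag 1) = 40/153; P(E | Bag 2) = 21/80.
P(E) = 1/2·40/153 + 1/2·21/80 = 6413/24480.
By Bayes' rule, P(Bag 2 | E) = 21/160 / 6413/24480 = 3213/6413 ≈ 0.5010.

3213/6413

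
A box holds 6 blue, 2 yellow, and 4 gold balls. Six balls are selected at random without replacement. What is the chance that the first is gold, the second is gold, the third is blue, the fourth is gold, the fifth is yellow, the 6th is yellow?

Multiply the conditional probability of each draw in order, without replacement, so each draw removes one from its color and from the total.
P = (4/12) · (3/11) · (6/10) · (2/9) · (2/8) · (1/7) = 1/2310 ≈ 0.0004.

1/2310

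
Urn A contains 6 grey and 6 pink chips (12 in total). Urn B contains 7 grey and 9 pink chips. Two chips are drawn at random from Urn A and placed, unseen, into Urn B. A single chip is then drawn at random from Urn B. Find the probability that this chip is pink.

5/9

Condition on how many of the transferred chips are pink (from Urn A: 6 pink of 12; then Urn B has 18 total).
  0 pink: C(6,0)C(6,2)/C(12,2) = 5/22; then P = 9/18
  1 pink: C(6,1)C(6,1)/C(12,2) = 6/11; then P = 10/18
  2 pink: C(6,2)C(6,0)/C(12,2) = 5/22; then P = 11/18
P(pink from Urn B) = 5/9 ≈ 0.5556.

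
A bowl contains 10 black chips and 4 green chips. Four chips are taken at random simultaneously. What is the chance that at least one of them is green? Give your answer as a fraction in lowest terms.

113/143

Use the complement: P(at least one green) = 1 − P(no green).
P(none) = C(10,4)/C(14,4) = 210/1001.
So P = 1 − 210/1001 = 113/143 ≈ 0.7902.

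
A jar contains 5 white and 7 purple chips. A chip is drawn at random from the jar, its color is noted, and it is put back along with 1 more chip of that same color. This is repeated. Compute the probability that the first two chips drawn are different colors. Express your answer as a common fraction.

Either purple then white, or white then purple; after the first draw the total is 13.
P = (7/12)·(5/13) + (5/12)·(7/13) = 35/78 ≈ 0.4487.

35/78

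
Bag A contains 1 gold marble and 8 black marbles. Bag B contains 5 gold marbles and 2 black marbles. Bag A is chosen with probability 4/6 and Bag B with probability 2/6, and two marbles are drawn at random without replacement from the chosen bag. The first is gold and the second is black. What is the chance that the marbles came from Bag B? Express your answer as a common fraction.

P(E | Bag A) = 1/9; P(E | Bag B) = 5/21.
P(E) = 2/3·1/9 + 1/3·5/21 = 29/189.
By Bayes' rule, P(Bag B | E) = 5/63 / 29/189 = 15/29 ≈ 0.5172.

15/29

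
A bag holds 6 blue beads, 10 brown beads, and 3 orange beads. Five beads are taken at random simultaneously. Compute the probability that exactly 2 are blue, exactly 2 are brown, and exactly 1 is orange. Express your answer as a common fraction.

Unordered draws without replacement: count favorable combinations over C(19,5).
Favorable = C(6,2) · C(10,2) · C(3,1) = 2025; total = C(19,5) = 11628.
P = 2025/11628 = 225/1292 ≈ 0.1741.

225/1292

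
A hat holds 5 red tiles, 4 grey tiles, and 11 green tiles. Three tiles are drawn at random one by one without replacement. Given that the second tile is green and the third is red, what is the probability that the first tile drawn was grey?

P(first=grey and the second tile is green and the third is red) = (4/20)·(11/19)·(5/18) = 11/342.
P(E) = Σ over first color = 11/342 + 11/342 + 55/684 = 11/76.
By Bayes, P(first=grey | E) = 11/342 / 11/76 = 2/9 ≈ 0.2222.

2/9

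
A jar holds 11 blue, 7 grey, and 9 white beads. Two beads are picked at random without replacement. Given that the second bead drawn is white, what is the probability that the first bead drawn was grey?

7/26

P(first=grey and the second bead drawn is white) = (7/27)·(9/26) = 7/78.
P(the second bead drawn is white) = Σ over first color = 11/78 + 7/78 + 4/39 = 1/3.
By Bayes, P(first=grey | the second bead drawn is white) = 7/78 / 1/3 = 7/26 ≈ 0.2692.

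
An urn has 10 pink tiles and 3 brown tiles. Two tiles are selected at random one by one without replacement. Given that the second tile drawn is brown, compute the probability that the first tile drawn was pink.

P(first=pink and the second tile drawn is brown) = (10/13)·(3/12) = 5/26.
P(the second tile drawn is brown) = Σ over first color = 5/26 + 1/26 = 3/13.
By Bayes, P(first=pink | the second tile drawn is brown) = 5/26 / 3/13 = 5/6 ≈ 0.8333.

5/6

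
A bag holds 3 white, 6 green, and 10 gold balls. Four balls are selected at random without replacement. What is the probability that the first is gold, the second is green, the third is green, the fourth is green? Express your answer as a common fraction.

Multiply the conditional probability of each draw in order, without replacement, so each draw removes one from its color and from the total.
P = (10/19) · (6/18) · (5/17) · (4/16) = 25/1938 ≈ 0.0129.

25/1938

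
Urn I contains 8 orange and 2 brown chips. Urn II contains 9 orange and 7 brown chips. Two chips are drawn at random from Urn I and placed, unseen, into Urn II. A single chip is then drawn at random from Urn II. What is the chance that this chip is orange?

53/90

Condition on how many of the transferred chips are orange (from Urn I: 8 orange of 10; then Urn II has 18 total).
  0 orange: C(8,0)C(2,2)/C(10,2) = 1/45; then P = 9/18
  1 orange: C(8,1)C(2,1)/C(10,2) = 16/45; then P = 10/18
  2 orange: C(8,2)C(2,0)/C(10,2) = 28/45; then P = 11/18
P(orange from Urn II) = 53/90 ≈ 0.5889.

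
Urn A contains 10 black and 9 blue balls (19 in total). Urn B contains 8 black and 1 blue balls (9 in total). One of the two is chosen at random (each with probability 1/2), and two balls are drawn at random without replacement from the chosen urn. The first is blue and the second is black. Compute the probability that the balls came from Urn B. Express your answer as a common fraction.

19/64

P(E | Urn A) = 5/19; P(E | Urn B) = 1/9.
P(E) = 1/2·5/19 + 1/2·1/9 = 32/171.
By Bayes' rule, P(Urn B | E) = 1/18 / 32/171 = 19/64 ≈ 0.2969.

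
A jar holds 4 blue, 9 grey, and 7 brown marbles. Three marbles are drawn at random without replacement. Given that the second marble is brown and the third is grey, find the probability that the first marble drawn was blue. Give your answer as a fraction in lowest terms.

2/9

P(first=blue and the second marble is brown and the third is grey) = (4/20)·(7/19)·(9/18) = 7/190.
P(E) = Σ over first color = 7/190 + 7/95 + 21/380 = 63/380.
By Bayes, P(first=blue | E) = 7/190 / 63/380 = 2/9 ≈ 0.2222.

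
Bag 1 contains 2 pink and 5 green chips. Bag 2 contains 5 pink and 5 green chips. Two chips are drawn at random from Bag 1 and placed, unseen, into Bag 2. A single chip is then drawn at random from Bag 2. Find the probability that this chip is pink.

13/28

Condition on how many of the transferred chips are pink (from Bag 1: 2 pink of 7; then Bag 2 has 12 total).
  0 pink: C(2,0)C(5,2)/C(7,2) = 10/21; then P = 5/12
  1 pink: C(2,1)C(5,1)/C(7,2) = 10/21; then P = 6/12
  2 pink: C(2,2)C(5,0)/C(7,2) = 1/21; then P = 7/12
P(pink from Bag 2) = 13/28 ≈ 0.4643.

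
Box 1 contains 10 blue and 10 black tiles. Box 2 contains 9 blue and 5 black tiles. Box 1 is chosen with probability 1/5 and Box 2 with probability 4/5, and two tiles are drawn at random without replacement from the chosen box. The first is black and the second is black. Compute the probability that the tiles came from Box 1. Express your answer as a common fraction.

P(E | Box 1) = 9/38; P(E | Box 2) = 10/91.
P(E) = 1/5·9/38 + 4/5·10/91 = 2339/17290.
By Bayes' rule, P(Box 1 | E) = 9/190 / 2339/17290 = 819/2339 ≈ 0.3501.

819/2339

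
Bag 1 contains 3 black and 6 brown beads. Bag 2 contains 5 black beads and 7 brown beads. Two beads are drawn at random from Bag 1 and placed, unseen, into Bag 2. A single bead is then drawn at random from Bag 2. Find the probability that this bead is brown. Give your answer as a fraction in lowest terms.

Condition on how many of the transferred beads are brown (from Bag 1: 6 brown of 9; then Bag 2 has 14 total).
  0 brown: C(6,0)C(3,2)/C(9,2) = 1/12; then P = 7/14
  1 brown: C(6,1)C(3,1)/C(9,2) = 1/2; then P = 8/14
  2 brown: C(6,2)C(3,0)/C(9,2) = 5/12; then P = 9/14
P(brown from Bag 2) = 25/42 ≈ 0.5952.

25/42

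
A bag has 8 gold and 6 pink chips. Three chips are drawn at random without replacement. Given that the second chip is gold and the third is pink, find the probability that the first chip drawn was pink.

5/12

P(first=pink and the second chip is gold and the third is pink) = (6/14)·(8/13)·(5/12) = 10/91.
P(E) = Σ over first color = 2/13 + 10/91 = 24/91.
By Bayes, P(first=pink | E) = 10/91 / 24/91 = 5/12 ≈ 0.4167.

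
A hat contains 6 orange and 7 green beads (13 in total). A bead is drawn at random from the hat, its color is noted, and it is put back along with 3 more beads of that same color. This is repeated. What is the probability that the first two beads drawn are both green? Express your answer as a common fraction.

After a green draw the hat holds 10 green out of 16.
P = (7/13)·(10/16) = 35/104 ≈ 0.3365.

35/104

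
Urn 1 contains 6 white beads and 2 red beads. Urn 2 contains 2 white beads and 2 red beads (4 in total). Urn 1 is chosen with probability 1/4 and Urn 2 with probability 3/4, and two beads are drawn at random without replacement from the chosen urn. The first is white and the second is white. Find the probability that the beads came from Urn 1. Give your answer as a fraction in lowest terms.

15/29

P(E | Urn 1) = 15/28; P(E | Urn 2) = 1/6.
P(E) = 1/4·15/28 + 3/4·1/6 = 29/112.
By Bayes' rule, P(Urn 1 | E) = 15/112 / 29/112 = 15/29 ≈ 0.5172.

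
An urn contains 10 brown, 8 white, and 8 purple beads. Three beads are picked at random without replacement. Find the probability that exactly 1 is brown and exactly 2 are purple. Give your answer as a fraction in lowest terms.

7/65

Unordered draws without replacement: count favorable combinations over C(26,3).
Favorable = C(10,1) · C(8,0) · C(8,2) = 280; total = C(26,3) = 2600.
P = 280/2600 = 7/65 ≈ 0.1077.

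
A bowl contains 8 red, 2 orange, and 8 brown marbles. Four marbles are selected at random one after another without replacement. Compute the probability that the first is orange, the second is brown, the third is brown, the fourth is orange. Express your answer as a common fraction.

7/4590

Multiply the conditional probability of each draw in order, without replacement, so each draw removes one from its color and from the total.
P = (2/18) · (8/17) · (7/16) · (1/15) = 7/4590 ≈ 0.0015.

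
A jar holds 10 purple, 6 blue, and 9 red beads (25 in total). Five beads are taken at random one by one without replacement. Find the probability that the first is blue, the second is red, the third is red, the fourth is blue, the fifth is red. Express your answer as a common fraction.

3/1265

Multiply the conditional probability of each draw in order, without replacement, so each draw removes one from its color and from the total.
P = (6/25) · (9/24) · (8/23) · (5/22) · (7/21) = 3/1265 ≈ 0.0024.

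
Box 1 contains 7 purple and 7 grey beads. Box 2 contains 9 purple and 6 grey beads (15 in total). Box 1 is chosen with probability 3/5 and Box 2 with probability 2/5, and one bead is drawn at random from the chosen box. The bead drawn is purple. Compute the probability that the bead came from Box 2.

4/9

P(purple | Box 1) = 1/2; P(purple | Box 2) = 3/5.
P(purple) = 3/5·1/2 + 2/5·3/5 = 27/50.
By Bayes' rule, P(Box 2 | purple) = 6/25 / 27/50 = 4/9 ≈ 0.4444.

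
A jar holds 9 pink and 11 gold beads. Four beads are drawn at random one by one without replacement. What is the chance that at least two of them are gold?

Sum the hypergeometric tail for j = 2,…,4 gold beads.
Favorable = C(11,2)·C(9,2) + C(11,3)·C(9,1) + C(11,4)·C(9,0) = 3795; total = C(20,4) = 4845.
P = 3795/4845 = 253/323 ≈ 0.7833.

253/323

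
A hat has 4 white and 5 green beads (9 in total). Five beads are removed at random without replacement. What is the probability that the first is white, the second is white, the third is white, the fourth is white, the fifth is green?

Multiply the conditional probability of each draw in order, without replacement, so each draw removes one from its color and from the total.
P = (4/9) · (3/8) · (2/7) · (1/6) · (5/5) = 1/126 ≈ 0.0079.

1/126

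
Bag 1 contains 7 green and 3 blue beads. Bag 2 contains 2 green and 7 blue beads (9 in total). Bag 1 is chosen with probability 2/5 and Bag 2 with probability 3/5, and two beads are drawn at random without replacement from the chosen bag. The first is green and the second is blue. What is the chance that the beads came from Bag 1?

P(E | Bag 1) = 7/30; P(E | Bag 2) = 7/36.
P(E) = 2/5·7/30 + 3/5·7/36 = 21/100.
By Bayes' rule, P(Bag 1 | E) = 7/75 / 21/100 = 4/9 ≈ 0.4444.

4/9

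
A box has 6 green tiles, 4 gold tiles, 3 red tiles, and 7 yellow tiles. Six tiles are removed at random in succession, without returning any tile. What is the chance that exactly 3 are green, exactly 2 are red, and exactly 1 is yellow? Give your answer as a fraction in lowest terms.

Unordered draws without replacement: count favorable combinations over C(20,6).
Favorable = C(6,3) · C(4,0) · C(3,2) · C(7,1) = 420; total = C(20,6) = 38760.
P = 420/38760 = 7/646 ≈ 0.0108.

7/646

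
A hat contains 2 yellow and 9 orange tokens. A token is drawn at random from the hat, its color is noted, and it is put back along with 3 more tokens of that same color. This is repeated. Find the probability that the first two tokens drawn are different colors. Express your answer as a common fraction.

18/77

Either orange then yellow, or yellow then orange; after the first draw the total is 14.
P = (9/11)·(2/14) + (2/11)·(9/14) = 18/77 ≈ 0.2338.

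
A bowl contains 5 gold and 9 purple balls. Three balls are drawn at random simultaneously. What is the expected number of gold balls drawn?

By linearity of expectation, E[X] = Σ P(draw i is gold); by symmetry each draw (even without replacement) has P(gold) = 5/14.
E[X] = 3 · 5/14 = 15/14 ≈ 1.0714.

15/14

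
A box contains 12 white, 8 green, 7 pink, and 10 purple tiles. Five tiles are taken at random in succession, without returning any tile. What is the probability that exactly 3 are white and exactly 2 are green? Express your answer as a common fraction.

80/5661

Unordered draws without replacement: count favorable combinations over C(37,5).
Favorable = C(12,3) · C(8,2) · C(7,0) · C(10,0) = 6160; total = C(37,5) = 435897.
P = 6160/435897 = 80/5661 ≈ 0.0141.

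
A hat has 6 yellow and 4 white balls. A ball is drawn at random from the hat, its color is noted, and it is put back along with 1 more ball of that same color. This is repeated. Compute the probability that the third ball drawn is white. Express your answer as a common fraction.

Sum over the four possibilities for the first two draws (white/not-white each), tracking how the white count and total change by +1 per draw.
P(third is white) = 2/5 ≈ 0.4000. (In a Pólya urn every draw has the same marginal probability 4/10.)

2/5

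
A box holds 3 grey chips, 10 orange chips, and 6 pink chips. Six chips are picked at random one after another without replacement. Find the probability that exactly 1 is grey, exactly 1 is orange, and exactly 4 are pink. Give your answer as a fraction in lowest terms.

Unordered draws without replacement: count favorable combinations over C(19,6).
Favorable = C(3,1) · C(10,1) · C(6,4) = 450; total = C(19,6) = 27132.
P = 450/27132 = 75/4522 ≈ 0.0166.

75/4522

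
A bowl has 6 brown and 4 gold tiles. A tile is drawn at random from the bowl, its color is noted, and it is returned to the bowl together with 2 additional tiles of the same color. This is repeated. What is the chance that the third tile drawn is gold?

Sum over the four possibilities for the first two draws (gold/not-gold each), tracking how the gold count and total change by +2 per draw.
P(third is gold) = 2/5 ≈ 0.4000. (In a Pólya urn every draw has the same marginal probability 4/10.)

2/5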